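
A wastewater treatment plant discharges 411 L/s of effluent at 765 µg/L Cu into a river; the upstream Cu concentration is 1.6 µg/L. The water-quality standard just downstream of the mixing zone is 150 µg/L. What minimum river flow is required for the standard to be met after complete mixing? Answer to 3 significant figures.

1700 L/s

Set C_mix = 150: (Q·1.600 + 411.0·765.0) / (Q + 411.0) = 150
→ Q = 411.0·(765.0 − 150)/(150 − 1.600) = 1703 L/s.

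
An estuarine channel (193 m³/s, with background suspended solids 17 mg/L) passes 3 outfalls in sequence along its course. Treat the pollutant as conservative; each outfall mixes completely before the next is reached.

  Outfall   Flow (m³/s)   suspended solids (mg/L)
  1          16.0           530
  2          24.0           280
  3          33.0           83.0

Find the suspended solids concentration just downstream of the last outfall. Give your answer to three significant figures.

After outfall 1: Q = 193.0 + 16.00 = 209.0 m³/s; C = (193.0·17.00 + 16.00·530.0)/209.0 = 56.27 mg/L.
After outfall 2: Q = 209.0 + 24.00 = 233.0 m³/s; C = (209.0·56.27 + 24.00·280.0)/233.0 = 79.32 mg/L.
After outfall 3: Q = 233.0 + 33.00 = 266.0 m³/s; C = (233.0·79.32 + 33.00·83.00)/266.0 = 79.77 mg/L.

79.8 mg/L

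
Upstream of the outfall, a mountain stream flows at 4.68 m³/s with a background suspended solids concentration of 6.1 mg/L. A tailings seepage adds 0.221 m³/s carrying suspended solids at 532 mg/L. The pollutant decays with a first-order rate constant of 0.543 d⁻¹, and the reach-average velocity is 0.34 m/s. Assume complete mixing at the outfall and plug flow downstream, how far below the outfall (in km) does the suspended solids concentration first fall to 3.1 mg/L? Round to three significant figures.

122 km

Mass balance: C = (4.680·6.100 + 0.2210·532.0) / 4.901 = 146.1/4.901 = 29.81 mg/L.
Set 29.81·exp(−k·t) = 3.1 → t = ln(29.81/3.1)/k = 360200 s = 100.0 h.
Distance = v·t = 0.34·360200 = 122500 m = 122.5 km.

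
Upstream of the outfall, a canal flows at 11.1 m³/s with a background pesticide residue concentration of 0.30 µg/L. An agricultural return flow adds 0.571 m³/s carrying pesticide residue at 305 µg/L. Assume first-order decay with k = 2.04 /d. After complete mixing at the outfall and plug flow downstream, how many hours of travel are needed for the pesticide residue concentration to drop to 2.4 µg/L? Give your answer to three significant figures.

21.7 h

Mass balance: C = (11.10·0.3000 + 0.5710·305.0) / 11.67 = 177.5/11.67 = 15.21 µg/L.
15.21·exp(−k·t) = 2.4 → t = ln(15.21/2.4)/k = 78200 s = 21.72 h.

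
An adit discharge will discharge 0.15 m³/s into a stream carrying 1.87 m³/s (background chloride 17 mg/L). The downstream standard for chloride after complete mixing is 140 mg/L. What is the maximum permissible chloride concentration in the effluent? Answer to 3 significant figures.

At the limit, (Qr·Cr + Qe·Cₑ)/(Qr + Qe) = 140:
Cₑ = (2.020·140 − 1.870·17.00) / 0.1500 = 1673 mg/L.

1670 mg/L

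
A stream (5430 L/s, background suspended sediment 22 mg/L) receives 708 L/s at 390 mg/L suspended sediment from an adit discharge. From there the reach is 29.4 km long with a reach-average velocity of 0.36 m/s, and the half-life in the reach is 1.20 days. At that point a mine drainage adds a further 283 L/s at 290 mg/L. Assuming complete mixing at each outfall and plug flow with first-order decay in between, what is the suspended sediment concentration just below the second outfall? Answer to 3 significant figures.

Mixed concentration C = ΣQC/ΣQ = (5430·22.00 + 708.0·390.0) / 6138 = 395600/6138 = 64.45 mg/L; combined flow 6138 L/s.
Travel time t = 29.4·1000 / 0.36 = 81670 s = 22.69 h.
Half-life 1.20 d → k = ln 2 / 1.20 = 0.5776 d⁻¹.
After decay, C = 64.45 × e^(−kt) = 64.45 × 0.5793 = 37.33 mg/L.
At the second outfall, C = (6138·37.33 + 283.0·290.0) / (6138 + 283.0) = 48.47 mg/L.

48.5 mg/L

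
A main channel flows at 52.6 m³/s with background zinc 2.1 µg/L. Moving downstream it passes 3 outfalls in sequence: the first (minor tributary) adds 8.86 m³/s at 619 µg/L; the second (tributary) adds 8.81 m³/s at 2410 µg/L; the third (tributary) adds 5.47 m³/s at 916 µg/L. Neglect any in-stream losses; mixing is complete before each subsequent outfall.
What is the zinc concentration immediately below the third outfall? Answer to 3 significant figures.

Below outfall 1: Q → 61.46 m³/s, C = (52.60·2.100 + 8.860·619.0)/61.46 = 91.03 µg/L.
Below outfall 2: Q → 70.27 m³/s, C = (61.46·91.03 + 8.810·2410)/70.27 = 381.8 µg/L.
Below outfall 3: Q → 75.74 m³/s, C = (70.27·381.8 + 5.470·916.0)/75.74 = 420.4 µg/L.

420 µg/L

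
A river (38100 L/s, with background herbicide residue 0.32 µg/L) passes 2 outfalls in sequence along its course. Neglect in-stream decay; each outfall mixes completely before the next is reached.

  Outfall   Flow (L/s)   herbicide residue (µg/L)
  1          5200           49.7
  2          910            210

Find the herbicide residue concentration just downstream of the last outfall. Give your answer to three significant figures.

10.4 µg/L

After outfall 1: Q = 38100 + 5200 = 43300 L/s; C = (38100·0.3200 + 5200·49.70)/43300 = 6.250 µg/L.
After outfall 2: Q = 43300 + 910.0 = 44210 L/s; C = (43300·6.250 + 910.0·210.0)/44210 = 10.44 µg/L.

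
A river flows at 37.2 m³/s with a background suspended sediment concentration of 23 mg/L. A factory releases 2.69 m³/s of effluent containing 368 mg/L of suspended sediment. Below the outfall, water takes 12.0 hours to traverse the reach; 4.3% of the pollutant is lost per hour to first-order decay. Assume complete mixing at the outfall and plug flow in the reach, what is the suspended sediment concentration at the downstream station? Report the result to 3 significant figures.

27.3 mg/L

Conservation of mass: C = (37.20·23.00 + 2.690·368.0) / 39.89 = 1846/39.89 = 46.27 mg/L.
4.3%/h lost → k = −ln(1 − 0.043) = 0.04395 h⁻¹.
First-order decay: C = 46.27·exp(−k·t) = 46.27·0.5901 = 27.30 mg/L.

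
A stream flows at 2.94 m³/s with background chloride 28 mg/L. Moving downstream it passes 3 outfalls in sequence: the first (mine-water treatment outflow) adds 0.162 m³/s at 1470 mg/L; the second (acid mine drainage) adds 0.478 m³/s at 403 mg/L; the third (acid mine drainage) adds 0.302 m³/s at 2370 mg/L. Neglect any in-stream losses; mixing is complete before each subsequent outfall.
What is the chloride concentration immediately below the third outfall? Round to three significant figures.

Below outfall 1: Q → 3.102 m³/s, C = (2.940·28.00 + 0.1620·1470)/3.102 = 103.3 mg/L.
Below outfall 2: Q → 3.580 m³/s, C = (3.102·103.3 + 0.4780·403.0)/3.580 = 143.3 mg/L.
Below outfall 3: Q → 3.882 m³/s, C = (3.580·143.3 + 0.3020·2370)/3.882 = 316.5 mg/L.

317 mg/L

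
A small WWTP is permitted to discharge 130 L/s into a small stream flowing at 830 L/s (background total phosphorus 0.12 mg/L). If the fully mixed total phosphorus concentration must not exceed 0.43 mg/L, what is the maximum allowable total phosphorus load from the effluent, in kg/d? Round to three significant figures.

27.1 kg/d

Mass balance at the limit: 830.0·0.1200 + 130.0·Cₑ = 960.0·0.43 → Cₑ = 2.409 mg/L.
130.0 L/s = 0.1300 m³/s. Load = 0.1300 m³/s × 2.409 g/m³ × 86 400 s/d = 27.06 kg/d.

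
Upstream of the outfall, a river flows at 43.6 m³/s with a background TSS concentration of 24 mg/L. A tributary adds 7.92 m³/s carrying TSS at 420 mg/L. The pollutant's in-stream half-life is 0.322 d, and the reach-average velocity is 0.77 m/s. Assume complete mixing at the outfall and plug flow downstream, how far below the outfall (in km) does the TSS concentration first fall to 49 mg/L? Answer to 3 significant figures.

Conservation of mass: C = (43.60·24.00 + 7.920·420.0) / 51.52 = 4373/51.52 = 84.88 mg/L.
Half-life 0.322 d → k = ln 2 / 0.322 = 2.153 d⁻¹.
Set 84.88·exp(−k·t) = 49 → t = ln(84.88/49)/k = 22050 s = 6.125 h.
Distance = v·t = 0.77·22050 = 16980 m = 16.98 km.

17.0 km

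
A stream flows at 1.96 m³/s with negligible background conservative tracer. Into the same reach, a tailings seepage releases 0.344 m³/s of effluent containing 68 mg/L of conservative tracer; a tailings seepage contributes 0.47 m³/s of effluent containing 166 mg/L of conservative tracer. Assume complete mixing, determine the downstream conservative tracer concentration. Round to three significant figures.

36.6 mg/L

Conservation of mass: C = (1.960·0 + 0.3440·68.00 + 0.4700·166.0) / 2.774 = 101.4/2.774 = 36.56 mg/L.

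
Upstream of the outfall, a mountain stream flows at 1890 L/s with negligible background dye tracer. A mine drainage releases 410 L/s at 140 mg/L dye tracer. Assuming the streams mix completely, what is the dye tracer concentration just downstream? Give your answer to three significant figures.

Mass balance: C = (1890·0 + 410.0·140.0) / 2300 = 57400/2300 = 24.96 mg/L.

25.0 mg/L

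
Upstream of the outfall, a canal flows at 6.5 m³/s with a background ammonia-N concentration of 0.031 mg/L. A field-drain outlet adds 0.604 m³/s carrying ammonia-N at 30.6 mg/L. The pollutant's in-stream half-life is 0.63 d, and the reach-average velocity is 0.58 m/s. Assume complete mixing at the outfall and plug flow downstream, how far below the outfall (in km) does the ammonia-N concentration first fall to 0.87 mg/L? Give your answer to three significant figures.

50.4 km

Conservation of mass: C = (6.500·0.03100 + 0.6040·30.60) / 7.104 = 18.68/7.104 = 2.630 mg/L.
Half-life 0.63 d → k = ln 2 / 0.63 = 1.100 d⁻¹.
Set 2.630·exp(−k·t) = 0.87 → t = ln(2.630/0.87)/k = 86870 s = 24.13 h.
Distance = v·t = 0.58·86870 = 50390 m = 50.39 km.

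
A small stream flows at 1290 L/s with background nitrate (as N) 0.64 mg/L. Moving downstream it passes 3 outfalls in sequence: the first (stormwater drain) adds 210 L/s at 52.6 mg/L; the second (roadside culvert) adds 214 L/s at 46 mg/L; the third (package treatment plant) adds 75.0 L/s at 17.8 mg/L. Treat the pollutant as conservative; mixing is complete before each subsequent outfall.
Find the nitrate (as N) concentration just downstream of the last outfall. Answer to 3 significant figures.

Outfall 1: combined Q = 1500 L/s; C = (1290·0.6400 + 210.0·52.60)/1500 = 7.914 mg/L.
Outfall 2: combined Q = 1714 L/s; C = (1500·7.914 + 214.0·46.00)/1714 = 12.67 mg/L.
Outfall 3: combined Q = 1789 L/s; C = (1714·12.67 + 75.00·17.80)/1789 = 12.88 mg/L.

12.9 mg/L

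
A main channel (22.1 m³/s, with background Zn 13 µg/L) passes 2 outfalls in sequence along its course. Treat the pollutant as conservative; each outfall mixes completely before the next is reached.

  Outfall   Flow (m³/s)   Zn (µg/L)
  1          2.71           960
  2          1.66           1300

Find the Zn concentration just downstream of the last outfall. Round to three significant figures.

Below outfall 1: Q → 24.81 m³/s, C = (22.10·13.00 + 2.710·960.0)/24.81 = 116.4 µg/L.
Below outfall 2: Q → 26.47 m³/s, C = (24.81·116.4 + 1.660·1300)/26.47 = 190.7 µg/L.

191 µg/L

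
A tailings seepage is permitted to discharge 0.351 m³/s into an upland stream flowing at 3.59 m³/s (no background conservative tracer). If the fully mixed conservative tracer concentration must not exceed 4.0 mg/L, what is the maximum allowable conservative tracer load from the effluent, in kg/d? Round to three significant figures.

Mass balance at the limit: 3.590·0 + 0.3510·Cₑ = 3.941·4.0 → Cₑ = 44.91 mg/L.
Load = 0.3510 m³/s × 44.91 g/m³ × 86 400 s/d = 1362 kg/d.

1360 kg/d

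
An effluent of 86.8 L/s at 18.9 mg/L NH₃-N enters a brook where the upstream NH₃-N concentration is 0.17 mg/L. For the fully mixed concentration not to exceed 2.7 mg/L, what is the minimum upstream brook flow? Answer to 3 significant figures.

556 L/s

Set C_mix = 2.7: (Q·0.1700 + 86.80·18.90) / (Q + 86.80) = 2.7
→ Q = 86.80·(18.90 − 2.7)/(2.7 − 0.1700) = 555.8 L/s.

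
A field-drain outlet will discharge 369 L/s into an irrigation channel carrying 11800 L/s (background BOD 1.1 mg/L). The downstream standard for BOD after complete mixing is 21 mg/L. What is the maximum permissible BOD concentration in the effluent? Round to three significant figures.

657 mg/L

At the limit, (Qr·Cr + Qe·Cₑ)/(Qr + Qe) = 21:
Cₑ = (12170·21 − 11800·1.100) / 369.0 = 657.4 mg/L.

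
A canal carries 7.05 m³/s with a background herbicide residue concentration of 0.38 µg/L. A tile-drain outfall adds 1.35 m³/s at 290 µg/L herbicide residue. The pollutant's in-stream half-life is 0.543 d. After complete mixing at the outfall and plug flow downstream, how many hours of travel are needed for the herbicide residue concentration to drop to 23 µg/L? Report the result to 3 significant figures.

Mass balance: C = (7.050·0.3800 + 1.350·290.0) / 8.400 = 394.2/8.400 = 46.93 µg/L.
Half-life 0.543 d → k = ln 2 / 0.543 = 1.277 d⁻¹.
46.93·exp(−k·t) = 23 → t = ln(46.93/23)/k = 48260 s = 13.41 h.

13.4 h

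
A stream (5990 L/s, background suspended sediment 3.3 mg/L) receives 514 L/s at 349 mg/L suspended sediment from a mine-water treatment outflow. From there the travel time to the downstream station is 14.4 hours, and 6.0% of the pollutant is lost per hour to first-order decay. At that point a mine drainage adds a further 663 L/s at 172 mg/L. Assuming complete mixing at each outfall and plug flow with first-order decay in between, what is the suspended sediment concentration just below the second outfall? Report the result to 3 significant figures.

After mixing, C = (5990·3.300 + 514.0·349.0) / 6504 = 199200/6504 = 30.62 mg/L; combined flow 6504 L/s.
6.0%/h lost → k = −ln(1 − 0.06) = 0.06188 h⁻¹.
First-order decay: C = 30.62·exp(−k·t) = 30.62·0.4102 = 12.56 mg/L.
Second outfall: C = (6504·12.56 + 663.0·172.0)/7167 = 27.31 mg/L.

27.3 mg/L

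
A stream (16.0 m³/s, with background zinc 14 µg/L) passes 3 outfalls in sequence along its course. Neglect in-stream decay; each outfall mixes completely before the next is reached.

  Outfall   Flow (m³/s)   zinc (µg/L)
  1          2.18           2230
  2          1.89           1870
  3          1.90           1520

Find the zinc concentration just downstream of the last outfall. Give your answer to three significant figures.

524 µg/L

Outfall 1: combined Q = 18.18 m³/s; C = (16.00·14.00 + 2.180·2230)/18.18 = 279.7 µg/L.
Outfall 2: combined Q = 20.07 m³/s; C = (18.18·279.7 + 1.890·1870)/20.07 = 429.5 µg/L.
Outfall 3: combined Q = 21.97 m³/s; C = (20.07·429.5 + 1.900·1520)/21.97 = 523.8 µg/L.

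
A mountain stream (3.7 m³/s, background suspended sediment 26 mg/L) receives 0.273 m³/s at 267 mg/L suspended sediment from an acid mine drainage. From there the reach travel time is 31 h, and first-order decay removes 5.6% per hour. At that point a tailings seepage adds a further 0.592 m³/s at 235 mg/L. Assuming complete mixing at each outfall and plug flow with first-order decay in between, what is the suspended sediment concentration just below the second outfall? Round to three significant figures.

36.7 mg/L

After mixing, C = (3.700·26.00 + 0.2730·267.0) / 3.973 = 169.1/3.973 = 42.56 mg/L; combined flow 3.973 m³/s.
5.6%/h lost → k = −ln(1 − 0.056) = 0.05763 h⁻¹.
After decay, C = 42.56 × e^(−kt) = 42.56 × 0.1675 = 7.131 mg/L.
Second outfall: C = (3.973·7.131 + 0.5920·235.0)/4.565 = 36.68 mg/L.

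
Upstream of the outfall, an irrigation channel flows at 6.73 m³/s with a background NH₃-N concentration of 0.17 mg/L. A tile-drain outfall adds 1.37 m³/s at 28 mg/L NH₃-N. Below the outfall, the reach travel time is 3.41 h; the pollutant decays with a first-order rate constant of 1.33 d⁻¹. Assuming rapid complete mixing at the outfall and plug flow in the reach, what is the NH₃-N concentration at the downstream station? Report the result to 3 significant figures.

4.04 mg/L

Mixed concentration C = ΣQC/ΣQ = (6.730·0.1700 + 1.370·28.00) / 8.100 = 39.50/8.100 = 4.877 mg/L.
First-order decay: C = 4.877·exp(−k·t) = 4.877·0.8278 = 4.037 mg/L.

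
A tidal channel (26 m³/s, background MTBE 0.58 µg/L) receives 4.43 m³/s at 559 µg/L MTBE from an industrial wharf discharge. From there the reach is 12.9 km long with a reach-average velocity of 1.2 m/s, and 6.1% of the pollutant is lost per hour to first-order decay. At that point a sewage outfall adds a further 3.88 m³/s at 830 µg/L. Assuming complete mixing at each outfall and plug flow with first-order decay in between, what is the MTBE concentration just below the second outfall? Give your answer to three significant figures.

154 µg/L

After mixing, C = (26.00·0.5800 + 4.430·559.0) / 30.43 = 2491/30.43 = 81.87 µg/L; combined flow 30.43 m³/s.
Travel time t = 12.9·1000 / 1.2 = 10750 s = 2.986 h.
6.1%/h lost → k = −ln(1 − 0.061) = 0.06294 h⁻¹.
After decay, C = 81.87 × e^(−kt) = 81.87 × 0.8287 = 67.85 µg/L.
Second outfall: C = (30.43·67.85 + 3.880·830.0)/34.31 = 154.0 µg/L.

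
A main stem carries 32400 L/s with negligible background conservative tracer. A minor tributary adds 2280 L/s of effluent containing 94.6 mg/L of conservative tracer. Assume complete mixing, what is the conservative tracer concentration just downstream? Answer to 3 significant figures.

After mixing, C = (32400·0 + 2280·94.60) / 34680 = 215700/34680 = 6.219 mg/L.

6.22 mg/L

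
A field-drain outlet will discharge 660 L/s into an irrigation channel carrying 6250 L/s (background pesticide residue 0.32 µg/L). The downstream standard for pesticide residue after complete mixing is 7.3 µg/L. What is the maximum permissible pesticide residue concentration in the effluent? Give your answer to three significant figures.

At the limit, (Qr·Cr + Qe·Cₑ)/(Qr + Qe) = 7.3:
Cₑ = (6910·7.3 − 6250·0.3200) / 660.0 = 73.40 µg/L.

73.4 µg/L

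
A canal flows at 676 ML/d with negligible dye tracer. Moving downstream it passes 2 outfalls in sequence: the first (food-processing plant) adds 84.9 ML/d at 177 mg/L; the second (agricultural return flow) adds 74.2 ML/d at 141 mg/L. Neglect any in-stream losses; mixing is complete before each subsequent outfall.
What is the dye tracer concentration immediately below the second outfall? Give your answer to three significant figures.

After outfall 1: Q = 676.0 + 84.90 = 760.9 ML/d; C = (676.0·0 + 84.90·177.0)/760.9 = 19.75 mg/L.
After outfall 2: Q = 760.9 + 74.20 = 835.1 ML/d; C = (760.9·19.75 + 74.20·141.0)/835.1 = 30.52 mg/L.

30.5 mg/L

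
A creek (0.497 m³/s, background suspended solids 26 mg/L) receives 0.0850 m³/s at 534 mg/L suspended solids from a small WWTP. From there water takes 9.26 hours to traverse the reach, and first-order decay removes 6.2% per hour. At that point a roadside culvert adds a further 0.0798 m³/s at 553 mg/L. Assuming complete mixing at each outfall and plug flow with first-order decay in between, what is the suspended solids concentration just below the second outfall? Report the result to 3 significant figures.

Mass balance: C = (0.4970·26.00 + 0.08500·534.0) / 0.5820 = 58.31/0.5820 = 100.2 mg/L; combined flow 0.5820 m³/s.
6.2%/h lost → k = −ln(1 − 0.062) = 0.06401 h⁻¹.
After decay, C = 100.2 × e^(−kt) = 100.2 × 0.5528 = 55.39 mg/L.
At the second outfall, C = (0.5820·55.39 + 0.07980·553.0) / (0.5820 + 0.07980) = 115.4 mg/L.

115 mg/L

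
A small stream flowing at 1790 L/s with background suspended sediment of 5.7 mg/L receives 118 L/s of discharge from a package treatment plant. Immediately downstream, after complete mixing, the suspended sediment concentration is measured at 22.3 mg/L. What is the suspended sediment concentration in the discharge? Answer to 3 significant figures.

Mass balance: 1790·5.700 + 118.0·Cₑ = 1908·22.30
→ Cₑ = (1908·22.30 − 1790·5.700) / 118.0 = 274.1 mg/L.

274 mg/L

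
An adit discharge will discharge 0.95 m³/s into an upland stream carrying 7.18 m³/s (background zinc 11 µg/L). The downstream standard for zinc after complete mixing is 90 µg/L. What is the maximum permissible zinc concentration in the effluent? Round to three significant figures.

At the limit, (Qr·Cr + Qe·Cₑ)/(Qr + Qe) = 90:
Cₑ = (8.130·90 − 7.180·11.00) / 0.9500 = 687.1 µg/L.

687 µg/L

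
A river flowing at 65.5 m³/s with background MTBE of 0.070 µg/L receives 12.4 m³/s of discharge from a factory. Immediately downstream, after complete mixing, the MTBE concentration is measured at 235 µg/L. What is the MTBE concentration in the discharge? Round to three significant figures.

1480 µg/L

Mass balance: 65.50·0.07000 + 12.40·Cₑ = 77.90·235.0
→ Cₑ = (77.90·235.0 − 65.50·0.07000) / 12.40 = 1476 µg/L.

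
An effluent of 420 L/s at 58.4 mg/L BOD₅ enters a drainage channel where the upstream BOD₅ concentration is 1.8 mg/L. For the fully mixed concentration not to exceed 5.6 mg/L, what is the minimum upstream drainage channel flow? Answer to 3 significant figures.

Set C_mix = 5.6: (Q·1.800 + 420.0·58.40) / (Q + 420.0) = 5.6
→ Q = 420.0·(58.40 − 5.6)/(5.6 − 1.800) = 5836 L/s.

5840 L/s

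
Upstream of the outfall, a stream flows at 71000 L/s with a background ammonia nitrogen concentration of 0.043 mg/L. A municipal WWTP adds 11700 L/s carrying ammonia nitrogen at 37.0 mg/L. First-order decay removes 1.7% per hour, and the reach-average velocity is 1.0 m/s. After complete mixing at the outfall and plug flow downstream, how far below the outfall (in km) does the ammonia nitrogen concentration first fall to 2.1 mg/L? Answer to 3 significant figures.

193 km

Conservation of mass: C = (71000·0.04300 + 11700·37.00) / 82700 = 436000/82700 = 5.271 mg/L.
1.7%/h lost → k = −ln(1 − 0.017) = 0.01715 h⁻¹.
Set 5.271·exp(−k·t) = 2.1 → t = ln(5.271/2.1)/k = 193200 s = 53.68 h.
Distance = v·t = 1.0·193200 = 193200 m = 193.2 km.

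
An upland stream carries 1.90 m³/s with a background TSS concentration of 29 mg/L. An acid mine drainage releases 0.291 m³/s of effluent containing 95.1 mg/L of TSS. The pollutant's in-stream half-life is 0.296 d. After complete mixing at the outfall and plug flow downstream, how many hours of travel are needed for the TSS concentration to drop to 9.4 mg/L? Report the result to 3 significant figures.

After mixing, C = (1.900·29.00 + 0.2910·95.10) / 2.191 = 82.77/2.191 = 37.78 mg/L.
Half-life 0.296 d → k = ln 2 / 0.296 = 2.342 d⁻¹.
37.78·exp(−k·t) = 9.4 → t = ln(37.78/9.4)/k = 51320 s = 14.26 h.

14.3 h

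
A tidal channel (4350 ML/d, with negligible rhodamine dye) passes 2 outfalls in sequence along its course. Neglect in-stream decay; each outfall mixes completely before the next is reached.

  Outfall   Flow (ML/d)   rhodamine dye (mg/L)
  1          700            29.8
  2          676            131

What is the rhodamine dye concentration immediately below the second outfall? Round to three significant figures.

19.1 mg/L

Below outfall 1: Q → 5050 ML/d, C = (4350·0 + 700.0·29.80)/5050 = 4.131 mg/L.
Below outfall 2: Q → 5726 ML/d, C = (5050·4.131 + 676.0·131.0)/5726 = 19.11 mg/L.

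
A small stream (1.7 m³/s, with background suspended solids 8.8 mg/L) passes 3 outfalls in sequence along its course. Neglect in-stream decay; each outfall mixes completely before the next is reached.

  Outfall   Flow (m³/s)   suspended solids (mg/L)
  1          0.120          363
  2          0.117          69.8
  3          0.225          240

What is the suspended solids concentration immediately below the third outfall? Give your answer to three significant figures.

Below outfall 1: Q → 1.820 m³/s, C = (1.700·8.800 + 0.1200·363.0)/1.820 = 32.15 mg/L.
Below outfall 2: Q → 1.937 m³/s, C = (1.820·32.15 + 0.1170·69.80)/1.937 = 34.43 mg/L.
Below outfall 3: Q → 2.162 m³/s, C = (1.937·34.43 + 0.2250·240.0)/2.162 = 55.82 mg/L.

55.8 mg/L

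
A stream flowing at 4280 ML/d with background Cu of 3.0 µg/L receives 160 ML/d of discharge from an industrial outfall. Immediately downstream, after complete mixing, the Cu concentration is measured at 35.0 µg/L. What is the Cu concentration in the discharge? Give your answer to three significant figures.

891 µg/L

Mass balance: 4280·3.000 + 160.0·Cₑ = 4440·35.00
→ Cₑ = (4440·35.00 − 4280·3.000) / 160.0 = 891.0 µg/L.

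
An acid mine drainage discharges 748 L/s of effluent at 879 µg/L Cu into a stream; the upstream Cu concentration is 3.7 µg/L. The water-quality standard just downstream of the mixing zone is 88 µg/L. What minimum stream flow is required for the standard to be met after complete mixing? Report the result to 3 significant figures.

Set C_mix = 88: (Q·3.700 + 748.0·879.0) / (Q + 748.0) = 88
→ Q = 748.0·(879.0 − 88)/(88 − 3.700) = 7019 L/s.

7020 L/s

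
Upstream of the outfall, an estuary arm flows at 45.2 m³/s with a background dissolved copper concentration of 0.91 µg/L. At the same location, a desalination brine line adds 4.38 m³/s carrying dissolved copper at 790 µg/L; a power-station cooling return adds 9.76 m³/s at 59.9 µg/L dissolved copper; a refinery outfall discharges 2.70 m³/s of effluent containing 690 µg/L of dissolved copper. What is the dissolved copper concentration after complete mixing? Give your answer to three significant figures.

Conservation of mass: C = (45.20·0.9100 + 4.380·790.0 + 9.760·59.90 + 2.700·690.0) / 62.04 = 5949/62.04 = 95.89 µg/L.

95.9 µg/L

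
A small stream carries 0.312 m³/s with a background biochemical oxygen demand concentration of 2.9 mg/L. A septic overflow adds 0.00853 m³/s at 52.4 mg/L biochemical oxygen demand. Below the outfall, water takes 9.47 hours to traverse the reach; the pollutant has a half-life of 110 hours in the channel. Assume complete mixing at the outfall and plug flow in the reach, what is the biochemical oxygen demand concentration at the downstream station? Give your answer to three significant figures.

3.97 mg/L

Mass balance: C = (0.3120·2.900 + 0.008530·52.40) / 0.3205 = 1.352/0.3205 = 4.217 mg/L.
Half-life 110 h → k = ln 2 / 110 = 0.006301 h⁻¹ = 0.1512 d⁻¹.
Decay over the reach: 4.217·exp(−kt) = 4.217·0.9421 = 3.973 mg/L.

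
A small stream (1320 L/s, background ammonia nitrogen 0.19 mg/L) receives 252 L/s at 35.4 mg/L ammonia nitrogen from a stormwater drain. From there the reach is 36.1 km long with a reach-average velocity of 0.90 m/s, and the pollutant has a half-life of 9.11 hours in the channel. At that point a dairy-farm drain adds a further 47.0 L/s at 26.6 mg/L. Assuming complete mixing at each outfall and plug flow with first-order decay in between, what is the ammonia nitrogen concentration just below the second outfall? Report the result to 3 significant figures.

3.20 mg/L

Mixed concentration C = ΣQC/ΣQ = (1320·0.1900 + 252.0·35.40) / 1572 = 9172/1572 = 5.834 mg/L; combined flow 1572 L/s.
Travel time t = 36.1·1000 / 0.90 = 40110 s = 11.14 h.
Half-life 9.11 h → k = ln 2 / 9.11 = 0.07609 h⁻¹ = 1.826 d⁻¹.
Applying C = C₀e^(−kt): 5.834 × 0.4284 = 2.499 mg/L.
Second outfall: C = (1572·2.499 + 47.00·26.60)/1619 = 3.199 mg/L.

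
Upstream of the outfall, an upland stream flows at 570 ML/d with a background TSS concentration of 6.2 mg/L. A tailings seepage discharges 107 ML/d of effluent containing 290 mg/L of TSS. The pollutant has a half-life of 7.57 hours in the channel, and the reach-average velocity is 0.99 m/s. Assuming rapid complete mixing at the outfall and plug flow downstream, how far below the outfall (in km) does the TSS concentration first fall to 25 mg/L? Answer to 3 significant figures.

27.8 km

After mixing, C = (570.0·6.200 + 107.0·290.0) / 677.0 = 34560/677.0 = 51.05 mg/L.
Half-life 7.57 h → k = ln 2 / 7.57 = 0.09157 h⁻¹ = 2.198 d⁻¹.
Set 51.05·exp(−k·t) = 25 → t = ln(51.05/25)/k = 28070 s = 7.798 h.
Distance = v·t = 0.99·28070 = 27790 m = 27.79 km.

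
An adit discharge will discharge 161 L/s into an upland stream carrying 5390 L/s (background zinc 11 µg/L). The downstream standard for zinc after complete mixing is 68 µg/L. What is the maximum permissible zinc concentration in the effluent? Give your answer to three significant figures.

1980 µg/L

At the limit, (Qr·Cr + Qe·Cₑ)/(Qr + Qe) = 68:
Cₑ = (5551·68 − 5390·11.00) / 161.0 = 1976 µg/L.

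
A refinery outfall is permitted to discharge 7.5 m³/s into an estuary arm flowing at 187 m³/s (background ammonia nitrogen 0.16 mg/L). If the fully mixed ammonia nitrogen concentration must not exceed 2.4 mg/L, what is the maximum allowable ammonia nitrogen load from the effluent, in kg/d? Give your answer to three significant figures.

Mass balance at the limit: 187.0·0.1600 + 7.500·Cₑ = 194.5·2.4 → Cₑ = 58.25 mg/L.
Load = 7.500 m³/s × 58.25 g/m³ × 86 400 s/d = 37750 kg/d.

37700 kg/d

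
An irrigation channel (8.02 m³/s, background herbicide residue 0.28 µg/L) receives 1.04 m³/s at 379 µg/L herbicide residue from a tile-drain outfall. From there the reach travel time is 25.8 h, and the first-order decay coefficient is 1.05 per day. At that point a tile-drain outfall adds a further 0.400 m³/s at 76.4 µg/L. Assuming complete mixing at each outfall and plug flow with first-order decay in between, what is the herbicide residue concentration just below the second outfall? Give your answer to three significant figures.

16.8 µg/L

Flow-weighted average: C = (8.020·0.2800 + 1.040·379.0) / 9.060 = 396.4/9.060 = 43.75 µg/L; combined flow 9.060 m³/s.
Applying C = C₀e^(−kt): 43.75 × 0.3234 = 14.15 µg/L.
Second outfall: C = (9.060·14.15 + 0.4000·76.40)/9.460 = 16.78 µg/L.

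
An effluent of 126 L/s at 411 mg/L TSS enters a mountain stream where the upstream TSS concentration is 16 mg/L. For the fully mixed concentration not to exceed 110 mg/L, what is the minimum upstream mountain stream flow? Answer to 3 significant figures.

Set C_mix = 110: (Q·16.00 + 126.0·411.0) / (Q + 126.0) = 110
→ Q = 126.0·(411.0 − 110)/(110 − 16.00) = 403.5 L/s.

403 L/s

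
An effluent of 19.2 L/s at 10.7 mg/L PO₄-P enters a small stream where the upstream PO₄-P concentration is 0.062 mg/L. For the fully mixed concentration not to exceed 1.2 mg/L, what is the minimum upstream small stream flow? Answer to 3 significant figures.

Set C_mix = 1.2: (Q·0.06200 + 19.20·10.70) / (Q + 19.20) = 1.2
→ Q = 19.20·(10.70 − 1.2)/(1.2 − 0.06200) = 160.3 L/s.

160 L/s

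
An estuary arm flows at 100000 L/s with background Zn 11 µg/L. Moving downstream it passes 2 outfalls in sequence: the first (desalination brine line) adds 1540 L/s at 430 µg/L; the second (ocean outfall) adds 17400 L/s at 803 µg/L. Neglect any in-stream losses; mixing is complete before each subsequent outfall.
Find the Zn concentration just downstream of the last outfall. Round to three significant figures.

Below outfall 1: Q → 101500 L/s, C = (100000·11.00 + 1540·430.0)/101500 = 17.35 µg/L.
Below outfall 2: Q → 118900 L/s, C = (101500·17.35 + 17400·803.0)/118900 = 132.3 µg/L.

132 µg/L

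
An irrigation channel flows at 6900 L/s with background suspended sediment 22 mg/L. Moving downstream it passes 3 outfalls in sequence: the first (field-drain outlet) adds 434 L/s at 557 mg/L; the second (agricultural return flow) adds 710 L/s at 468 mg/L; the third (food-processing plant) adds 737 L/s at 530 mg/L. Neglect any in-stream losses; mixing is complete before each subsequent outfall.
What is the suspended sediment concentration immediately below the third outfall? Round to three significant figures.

127 mg/L

Below outfall 1: Q → 7334 L/s, C = (6900·22.00 + 434.0·557.0)/7334 = 53.66 mg/L.
Below outfall 2: Q → 8044 L/s, C = (7334·53.66 + 710.0·468.0)/8044 = 90.23 mg/L.
Below outfall 3: Q → 8781 L/s, C = (8044·90.23 + 737.0·530.0)/8781 = 127.1 mg/L.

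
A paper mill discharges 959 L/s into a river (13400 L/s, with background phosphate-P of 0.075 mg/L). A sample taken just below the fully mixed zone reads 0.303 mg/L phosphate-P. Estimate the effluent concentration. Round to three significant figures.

Mass balance: 13400·0.07500 + 959.0·Cₑ = 14360·0.3030
→ Cₑ = (14360·0.3030 − 13400·0.07500) / 959.0 = 3.489 mg/L.

3.49 mg/L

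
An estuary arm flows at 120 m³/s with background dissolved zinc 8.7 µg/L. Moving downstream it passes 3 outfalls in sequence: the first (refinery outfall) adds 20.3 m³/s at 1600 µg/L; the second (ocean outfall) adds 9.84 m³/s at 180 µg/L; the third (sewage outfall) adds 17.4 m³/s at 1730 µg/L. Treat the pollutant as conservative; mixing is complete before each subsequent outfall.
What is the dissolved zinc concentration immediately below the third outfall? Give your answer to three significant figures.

After outfall 1: Q = 120.0 + 20.30 = 140.3 m³/s; C = (120.0·8.700 + 20.30·1600)/140.3 = 238.9 µg/L.
After outfall 2: Q = 140.3 + 9.840 = 150.1 m³/s; C = (140.3·238.9 + 9.840·180.0)/150.1 = 235.1 µg/L.
After outfall 3: Q = 150.1 + 17.40 = 167.5 m³/s; C = (150.1·235.1 + 17.40·1730)/167.5 = 390.3 µg/L.

390 µg/L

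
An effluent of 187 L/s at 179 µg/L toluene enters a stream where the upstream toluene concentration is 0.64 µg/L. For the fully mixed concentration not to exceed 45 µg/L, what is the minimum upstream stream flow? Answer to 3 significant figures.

565 L/s

Set C_mix = 45: (Q·0.6400 + 187.0·179.0) / (Q + 187.0) = 45
→ Q = 187.0·(179.0 − 45)/(45 − 0.6400) = 564.9 L/s.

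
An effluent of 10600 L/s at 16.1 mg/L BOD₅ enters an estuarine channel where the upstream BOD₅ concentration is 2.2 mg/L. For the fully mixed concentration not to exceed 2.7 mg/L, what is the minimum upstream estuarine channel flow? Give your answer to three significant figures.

Set C_mix = 2.7: (Q·2.200 + 10600·16.10) / (Q + 10600) = 2.7
→ Q = 10600·(16.10 − 2.7)/(2.7 − 2.200) = 284100 L/s.

284000 L/s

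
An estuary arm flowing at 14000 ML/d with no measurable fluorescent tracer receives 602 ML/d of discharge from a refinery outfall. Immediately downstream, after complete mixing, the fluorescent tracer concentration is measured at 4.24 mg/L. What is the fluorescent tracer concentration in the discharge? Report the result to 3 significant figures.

Mass balance: 14000·0 + 602.0·Cₑ = 14600·4.240
→ Cₑ = (14600·4.240 − 14000·0) / 602.0 = 102.8 mg/L.

103 mg/L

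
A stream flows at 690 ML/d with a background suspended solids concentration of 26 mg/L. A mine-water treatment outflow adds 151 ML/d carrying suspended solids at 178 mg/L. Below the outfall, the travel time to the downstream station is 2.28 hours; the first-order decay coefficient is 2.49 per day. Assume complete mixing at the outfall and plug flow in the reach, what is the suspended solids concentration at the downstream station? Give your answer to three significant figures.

42.1 mg/L

Conservation of mass: C = (690.0·26.00 + 151.0·178.0) / 841.0 = 44820/841.0 = 53.29 mg/L.
After decay, C = 53.29 × e^(−kt) = 53.29 × 0.7893 = 42.07 mg/L.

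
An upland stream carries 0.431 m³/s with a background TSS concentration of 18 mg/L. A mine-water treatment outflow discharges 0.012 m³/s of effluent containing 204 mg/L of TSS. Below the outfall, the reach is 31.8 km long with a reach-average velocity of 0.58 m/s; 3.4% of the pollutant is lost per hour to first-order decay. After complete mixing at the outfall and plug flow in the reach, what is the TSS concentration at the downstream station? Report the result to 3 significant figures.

Mixed concentration C = ΣQC/ΣQ = (0.4310·18.00 + 0.01200·204.0) / 0.4430 = 10.21/0.4430 = 23.04 mg/L.
Travel time t = 31.8·1000 / 0.58 = 54830 s = 15.23 h.
3.4%/h lost → k = −ln(1 − 0.034) = 0.03459 h⁻¹.
Applying C = C₀e^(−kt): 23.04 × 0.5905 = 13.60 mg/L.

13.6 mg/L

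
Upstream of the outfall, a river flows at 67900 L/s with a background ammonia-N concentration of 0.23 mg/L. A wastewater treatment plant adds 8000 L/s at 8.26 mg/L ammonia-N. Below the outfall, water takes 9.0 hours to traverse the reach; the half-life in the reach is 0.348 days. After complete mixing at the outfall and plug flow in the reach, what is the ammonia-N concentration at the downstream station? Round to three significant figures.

0.510 mg/L

Flow-weighted average: C = (67900·0.2300 + 8000·8.260) / 75900 = 81700/75900 = 1.076 mg/L.
Half-life 0.348 d → k = ln 2 / 0.348 = 1.992 d⁻¹.
First-order decay: C = 1.076·exp(−k·t) = 1.076·0.4738 = 0.5100 mg/L.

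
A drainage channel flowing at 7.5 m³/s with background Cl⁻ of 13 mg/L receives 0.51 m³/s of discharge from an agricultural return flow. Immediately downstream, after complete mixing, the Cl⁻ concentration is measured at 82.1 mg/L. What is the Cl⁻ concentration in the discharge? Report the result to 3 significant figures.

1100 mg/L

Mass balance: 7.500·13.00 + 0.5100·Cₑ = 8.010·82.10
→ Cₑ = (8.010·82.10 − 7.500·13.00) / 0.5100 = 1098 mg/L.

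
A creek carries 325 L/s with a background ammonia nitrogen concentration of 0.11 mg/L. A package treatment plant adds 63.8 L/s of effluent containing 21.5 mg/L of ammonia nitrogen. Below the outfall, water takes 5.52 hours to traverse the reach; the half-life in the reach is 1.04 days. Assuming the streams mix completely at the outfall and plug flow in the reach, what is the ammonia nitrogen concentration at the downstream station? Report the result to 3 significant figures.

Mixed concentration C = ΣQC/ΣQ = (325.0·0.1100 + 63.80·21.50) / 388.8 = 1407/388.8 = 3.620 mg/L.
Half-life 1.04 d → k = ln 2 / 1.04 = 0.6665 d⁻¹.
First-order decay: C = 3.620·exp(−k·t) = 3.620·0.8579 = 3.106 mg/L.

3.11 mg/L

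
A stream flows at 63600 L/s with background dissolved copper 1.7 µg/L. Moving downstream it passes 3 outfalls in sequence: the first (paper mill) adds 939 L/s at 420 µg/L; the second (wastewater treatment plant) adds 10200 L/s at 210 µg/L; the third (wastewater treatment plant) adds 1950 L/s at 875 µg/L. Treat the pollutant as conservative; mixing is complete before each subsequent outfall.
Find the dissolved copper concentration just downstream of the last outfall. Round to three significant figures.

Below outfall 1: Q → 64540 L/s, C = (63600·1.700 + 939.0·420.0)/64540 = 7.786 µg/L.
Below outfall 2: Q → 74740 L/s, C = (64540·7.786 + 10200·210.0)/74740 = 35.38 µg/L.
Below outfall 3: Q → 76690 L/s, C = (74740·35.38 + 1950·875.0)/76690 = 56.73 µg/L.

56.7 µg/L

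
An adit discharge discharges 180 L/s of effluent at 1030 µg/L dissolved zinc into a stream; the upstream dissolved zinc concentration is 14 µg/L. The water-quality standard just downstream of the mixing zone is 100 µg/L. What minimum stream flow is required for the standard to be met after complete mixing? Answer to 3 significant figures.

Set C_mix = 100: (Q·14.00 + 180.0·1030) / (Q + 180.0) = 100
→ Q = 180.0·(1030 − 100)/(100 − 14.00) = 1947 L/s.

1950 L/s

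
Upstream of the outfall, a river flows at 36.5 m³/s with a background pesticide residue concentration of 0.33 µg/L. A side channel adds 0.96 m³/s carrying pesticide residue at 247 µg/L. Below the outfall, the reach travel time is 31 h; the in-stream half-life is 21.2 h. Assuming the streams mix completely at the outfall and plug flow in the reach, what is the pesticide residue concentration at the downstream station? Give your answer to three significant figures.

Mass balance: C = (36.50·0.3300 + 0.9600·247.0) / 37.46 = 249.2/37.46 = 6.651 µg/L.
Half-life 21.2 h → k = ln 2 / 21.2 = 0.03270 h⁻¹ = 0.7847 d⁻¹.
First-order decay: C = 6.651·exp(−k·t) = 6.651·0.3629 = 2.414 µg/L.

2.41 µg/L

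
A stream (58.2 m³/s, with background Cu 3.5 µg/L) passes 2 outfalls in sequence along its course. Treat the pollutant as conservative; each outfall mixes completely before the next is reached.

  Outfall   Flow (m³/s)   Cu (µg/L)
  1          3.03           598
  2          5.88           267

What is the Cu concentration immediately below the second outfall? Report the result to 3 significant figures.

53.4 µg/L

After outfall 1: Q = 58.20 + 3.030 = 61.23 m³/s; C = (58.20·3.500 + 3.030·598.0)/61.23 = 32.92 µg/L.
After outfall 2: Q = 61.23 + 5.880 = 67.11 m³/s; C = (61.23·32.92 + 5.880·267.0)/67.11 = 53.43 µg/L.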